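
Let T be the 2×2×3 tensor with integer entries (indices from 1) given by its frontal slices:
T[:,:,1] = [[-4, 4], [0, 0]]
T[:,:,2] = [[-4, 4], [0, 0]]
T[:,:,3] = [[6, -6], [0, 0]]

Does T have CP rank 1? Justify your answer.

If T = a (x) b (x) c then every fibre of T is a multiple of the corresponding factor, so read the factors off the fibres through the nonzero entry T[1,1,1] = -4.
The mode-1 fibre T[:,1,1] = [-4, 0] gives a = [1, 0] (primitive direction); the mode-2 fibre T[1,:,1] = [-4, 4] gives b = [1, -1]; then c[k] = T[1,1,k] / (a[1]·b[1]) = [-4, -4, 6] / 1 = [-4, -4, 6].
Expanding [1, 0] (x) [1, -1] (x) [-4, -4, 6] reproduces all 12 entries of T, so T = [1, 0] (x) [1, -1] (x) [-4, -4, 6] and rank(T) ≤ 1.
Equivalently every frontal slice T[:,:,k] is c[k] times the rank-1 matrix [1, 0] (x) [1, -1]. So T has rank 1 (it is nonzero).

Yes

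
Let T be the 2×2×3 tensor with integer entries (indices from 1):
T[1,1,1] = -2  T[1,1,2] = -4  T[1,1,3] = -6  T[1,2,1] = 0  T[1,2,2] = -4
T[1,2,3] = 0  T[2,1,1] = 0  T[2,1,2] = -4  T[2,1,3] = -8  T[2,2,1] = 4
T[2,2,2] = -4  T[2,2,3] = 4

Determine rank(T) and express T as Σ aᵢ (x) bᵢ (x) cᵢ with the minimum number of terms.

Lower bound: the mode-3 unfolding of T (rows indexed by k, columns by (i,j) = (1,1), (1,2), (2,1), (2,2)) is [[-2, 0, 0, 4], [-4, -4, -4, -4], [-6, 0, -8, 4]].
There the 3×3 minor on rows k ∈ {1, 2, 3}, columns (i,j) ∈ {(1,1), (1,2), (2,1)} is det [[-2, 0, 0], [-4, -4, -4], [-6, 0, -8]] = -64 ≠ 0, so this unfolding has rank ≥ 3; CP rank is at least every unfolding rank, so rank(T) ≥ 3. (Flattening ranks never certify an upper bound on CP rank; for that we must actually write T with 3 rank-1 terms.)
Upper bound: T is a sum of 3 rank-1 terms, T = (1, 1) (x) (1, 1) (x) (-4, -4, -4) + (1, 2) (x) (1, 0) (x) (0, 0, -4) + (1, 2) (x) (1, 2) (x) (2, 0, 2) (written with every a and b primitive with positive leading entry and the scale carried by c; CP decompositions are not unique, and this one is verified by expanding entrywise), so rank(T) ≤ 3.
These bounds meet, so rank(T) = 3.
Check entry T[2,1,1] = 0: (1)·(1)·(-4) + (2)·(1)·(0) + (2)·(1)·(2) = 0.

rank(T) = 3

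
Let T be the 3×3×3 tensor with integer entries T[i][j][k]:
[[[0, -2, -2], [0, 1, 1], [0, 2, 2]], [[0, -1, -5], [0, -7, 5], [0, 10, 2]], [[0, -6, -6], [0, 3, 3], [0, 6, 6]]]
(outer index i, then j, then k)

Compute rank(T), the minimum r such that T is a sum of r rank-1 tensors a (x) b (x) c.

2

Lower bound: in the mode-1 unfolding of T (rows indexed by i, columns by (j,k)) the 2×2 minor on rows i ∈ {0, 1}, columns (j,k) ∈ {(0,1), (0,2)} is det [[-2, -2], [-1, -5]] = 8 ≠ 0, so that unfolding has rank ≥ 2 and hence rank(T) ≥ 2 (CP rank is at least every unfolding rank, though it can be larger).
Upper bound: with S_k = T[:,:,k], the two rank-1 terms a₁b₁ᵀ, a₂b₂ᵀ are the rank-1 members of the pencil x·S₁ + y·S₂.
The 2×2 minor of x·S₁ + y·S₂ on rows {0,1}, columns {0,1} is 15·x² + 10·xy − 5·y² = 5·(3·x − y)(x + y), vanishing at (x:y) = (1:3) and (1:-1).
M₁ = S₁ + 3·S₂ = [[-8, 4, 8], [-16, 8, 16], [-24, 12, 24]] = (-4)·[1, 2, 3][2, -1, -2]ᵀ and M₂ = S₁ − S₂ = [[0, 0, 0], [4, -12, 8], [0, 0, 0]] = 4·[0, 1, 0][1, -3, 2]ᵀ, so take a₁ = [1, 2, 3], b₁ = [2, -1, -2], a₂ = [0, 1, 0], b₂ = [1, -3, 2].
Each slice is an integer combination of E₁ = a₁b₁ᵀ and E₂ = a₂b₂ᵀ: S₀ = 0, S₁ = −E₁ + 3·E₂, S₂ = −E₁ − E₂; reading off coefficients, c₁ = [0, -1, -1] and c₂ = [0, 3, -1].
Hence T = [1, 2, 3] (x) [2, -1, -2] (x) [0, -1, -1] + [0, 1, 0] (x) [1, -3, 2] (x) [0, 3, -1], so rank(T) ≤ 2.
These bounds meet, so rank(T) = 2.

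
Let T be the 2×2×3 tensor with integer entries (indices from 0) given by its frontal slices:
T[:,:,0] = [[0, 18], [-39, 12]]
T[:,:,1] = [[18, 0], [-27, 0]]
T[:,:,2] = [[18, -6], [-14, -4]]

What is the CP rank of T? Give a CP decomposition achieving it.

rank(T) = 2

Lower bound: the mode-2 unfolding of T (rows indexed by j, columns by (i,k) = (0,0), (0,1), (0,2), (1,0), (1,1), (1,2)) is [[0, 18, 18, -39, -27, -14], [18, 0, -6, 12, 0, -4]].
There the 2×2 minor on rows j ∈ {0, 1}, columns (i,k) ∈ {(0,0), (0,1)} is det [[0, 18], [18, 0]] = -324 ≠ 0, so this unfolding has rank ≥ 2; CP rank is at least every unfolding rank, so rank(T) ≥ 2. (Unfolding ranks only ever bound the CP rank from below — rank(T) can be strictly larger than all of them — so the matching upper bound has to come from an explicit 2-term decomposition.)
Upper bound — finding two terms. Write S_k = T[:,:,k] for the frontal slices: S₀ = [[0, 18], [-39, 12]], S₁ = [[18, 0], [-27, 0]], S₂ = [[18, -6], [-14, -4]].
If T = a₁ ⊗ b₁ ⊗ c₁ + a₂ ⊗ b₂ ⊗ c₂ then each S_k = c₁[k]·a₁b₁ᵀ + c₂[k]·a₂b₂ᵀ. S₀ and S₁ are linearly independent, so a₁b₁ᵀ and a₂b₂ᵀ must span the same plane of matrices: they are the rank-1 matrices of the form x·S₀ + y·S₁.
det(x·S₀ + y·S₁) is 702·x² + 702·xy = 702·(x + y)(x), vanishing at (x:y) = (1:-1) and (0:1).
M₁ = S₀ − S₁ = [[-18, 18], [-12, 12]] = (-6)·[3, 2][1, -1]ᵀ and M₂ = S₁ = [[18, 0], [-27, 0]] = 9·[2, -3][1, 0]ᵀ, so take a₁ = [3, 2], b₁ = [1, -1], a₂ = [2, -3], b₂ = [1, 0].
Each slice is an integer combination of E₁ = a₁b₁ᵀ and E₂ = a₂b₂ᵀ: S₀ = −6·E₁ + 9·E₂, S₁ = 9·E₂, S₂ = 2·E₁ + 6·E₂; reading off coefficients, c₁ = [-6, 0, 2] and c₂ = [9, 9, 6].
Hence T = [3, 2] ⊗ [1, -1] ⊗ [-6, 0, 2] + [2, -3] ⊗ [1, 0] ⊗ [9, 9, 6], so rank(T) ≤ 2.
These bounds meet, so rank(T) = 2.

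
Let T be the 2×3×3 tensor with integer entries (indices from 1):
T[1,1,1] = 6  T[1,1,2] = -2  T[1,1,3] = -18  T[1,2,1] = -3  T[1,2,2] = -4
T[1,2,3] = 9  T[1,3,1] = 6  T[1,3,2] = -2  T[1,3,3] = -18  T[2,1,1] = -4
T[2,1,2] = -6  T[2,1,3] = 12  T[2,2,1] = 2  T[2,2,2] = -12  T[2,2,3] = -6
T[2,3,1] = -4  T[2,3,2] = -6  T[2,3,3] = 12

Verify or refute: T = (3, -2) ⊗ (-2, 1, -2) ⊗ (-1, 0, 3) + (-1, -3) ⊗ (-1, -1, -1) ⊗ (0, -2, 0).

No

Reconstruct entry (1,2,2) from the claimed factors: Σₗ aₗ[1]bₗ[2]cₗ[2] = (3)·(1)·(0) + (-1)·(-1)·(-2) = -2, but T[1,2,2] = -4. The claim is false.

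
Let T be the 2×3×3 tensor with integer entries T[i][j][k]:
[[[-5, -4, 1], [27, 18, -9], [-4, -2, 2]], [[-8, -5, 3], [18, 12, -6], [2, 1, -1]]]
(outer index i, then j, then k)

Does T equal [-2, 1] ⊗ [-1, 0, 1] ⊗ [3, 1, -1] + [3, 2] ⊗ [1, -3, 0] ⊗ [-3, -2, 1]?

Reconstruct entry (0,0,0) from the claimed factors: Σₗ aₗ[0]bₗ[0]cₗ[0] = (-2)·(-1)·(3) + (3)·(1)·(-3) = -3, but T[0,0,0] = -5. The claim is false.

No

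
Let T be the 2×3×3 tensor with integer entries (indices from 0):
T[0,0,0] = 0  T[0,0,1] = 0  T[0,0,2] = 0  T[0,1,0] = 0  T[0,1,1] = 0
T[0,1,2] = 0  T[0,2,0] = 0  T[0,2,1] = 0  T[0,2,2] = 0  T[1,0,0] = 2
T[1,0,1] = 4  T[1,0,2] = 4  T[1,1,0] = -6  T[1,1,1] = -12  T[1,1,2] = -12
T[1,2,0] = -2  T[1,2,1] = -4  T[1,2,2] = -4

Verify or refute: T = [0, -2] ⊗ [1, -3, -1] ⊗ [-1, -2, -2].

Reconstruct entrywise from the claimed factors. For example, T[1,1,1] = -12 and Σₗ aₗ[1]bₗ[1]cₗ[1] = (-2)·(-3)·(-2) = -12; checking all 18 entries, every one matches. The claim holds.

Yes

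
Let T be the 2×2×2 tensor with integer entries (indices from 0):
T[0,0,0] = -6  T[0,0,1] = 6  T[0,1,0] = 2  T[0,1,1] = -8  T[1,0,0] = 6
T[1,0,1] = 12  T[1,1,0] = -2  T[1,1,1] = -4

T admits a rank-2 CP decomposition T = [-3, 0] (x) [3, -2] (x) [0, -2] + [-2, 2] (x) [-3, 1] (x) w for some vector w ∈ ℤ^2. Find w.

Subtract the known terms from T to get the rank-1 residual R = [-2, 2] (x) [-3, 1] (x) w, so R[i,j,k] = a[i]·b[j]·w[k]. Pick indices with nonzero a[0]·b[0] = (-2)·(-3) = 6. Only the fibre through (0,0,·) is needed: R[0,0,:] = T[0,0,:] − Σₗ aₗ[0]bₗ[0]cₗ = [-6, 6] − (-3)·(3)·[0, -2] = [-6, -12]. Then w[k] = R[0,0,k] / 6 for each k, giving w = [-6, -12] / 6 = [-1, -2].

w = [-1, -2]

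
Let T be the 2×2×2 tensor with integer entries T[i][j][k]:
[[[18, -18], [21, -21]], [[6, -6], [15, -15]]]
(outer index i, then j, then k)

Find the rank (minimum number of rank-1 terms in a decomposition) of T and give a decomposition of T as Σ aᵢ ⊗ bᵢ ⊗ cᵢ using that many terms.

rank(T) = 2

Lower bound: in the mode-1 unfolding of T (rows indexed by i, columns by (j,k)) the 2×2 minor on rows i ∈ {0, 1}, columns (j,k) ∈ {(0,0), (1,0)} is det [[18, 21], [6, 15]] = 144 ≠ 0, so that unfolding has rank ≥ 2 and hence rank(T) ≥ 2 (CP rank is at least every unfolding rank, though it can be larger).
Upper bound: T[:,:,k] = c[k]·M for every slice, with c = (1, -1) and M = [[18, 21], [6, 15]] (rows i, columns j).
Splitting M by its rows (i = 0, 1), M = (1, 0)(18, 21)ᵀ + (0, 1)(6, 15)ᵀ.
Hence T = (1, 0) ⊗ (18, 21) ⊗ (1, -1) + (0, 1) ⊗ (6, 15) ⊗ (1, -1), so rank(T) ≤ 2.
These bounds meet, so rank(T) = 2.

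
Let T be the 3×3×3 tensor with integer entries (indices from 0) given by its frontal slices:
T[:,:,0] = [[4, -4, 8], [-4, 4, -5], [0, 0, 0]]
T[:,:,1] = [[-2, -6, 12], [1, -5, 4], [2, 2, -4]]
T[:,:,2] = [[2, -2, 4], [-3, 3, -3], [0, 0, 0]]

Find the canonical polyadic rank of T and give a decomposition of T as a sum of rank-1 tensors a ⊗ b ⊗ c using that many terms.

Lower bound: the mode-3 unfolding of T (rows indexed by k, columns by (i,j) = (0,0), (0,1), (0,2), (1,0), (1,1), (1,2), (2,0), (2,1), (2,2)) is [[4, -4, 8, -4, 4, -5, 0, 0, 0], [-2, -6, 12, 1, -5, 4, 2, 2, -4], [2, -2, 4, -3, 3, -3, 0, 0, 0]].
There the 3×3 minor on rows k ∈ {0, 1, 2}, columns (i,j) ∈ {(0,0), (0,1), (1,0)} is det [[4, -4, -4], [-2, -6, 1], [2, -2, -3]] = 32 ≠ 0, so this unfolding has rank ≥ 3; CP rank is at least every unfolding rank, so rank(T) ≥ 3. (Unfolding ranks only ever bound the CP rank from below — rank(T) can be strictly larger than all of them — so the matching upper bound has to come from an explicit 3-term decomposition.)
Upper bound: T is a sum of 3 rank-1 terms, T = [0, 1, 0] ⊗ [2, -2, 1] ⊗ [-1, 2, -1] + [2, -1, 0] ⊗ [1, -1, 2] ⊗ [2, 1, 1] + [2, 1, -1] ⊗ [1, 1, -2] ⊗ [0, -2, 0] (one valid choice — decompositions are not unique — normalised so each a, b is primitive with positive first nonzero entry; check it by expanding all entries), so rank(T) ≤ 3.
These bounds meet, so rank(T) = 3.

rank(T) = 3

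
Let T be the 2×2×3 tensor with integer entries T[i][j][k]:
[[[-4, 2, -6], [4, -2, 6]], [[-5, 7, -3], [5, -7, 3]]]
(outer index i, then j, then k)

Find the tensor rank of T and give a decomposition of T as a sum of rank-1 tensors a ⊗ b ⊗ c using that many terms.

Lower bound: the mode-3 unfolding of T (rows indexed by k, columns by (i,j) = (0,0), (0,1), (1,0), (1,1)) is [[-4, 4, -5, 5], [2, -2, 7, -7], [-6, 6, -3, 3]].
There the 2×2 minor on rows k ∈ {0, 1}, columns (i,j) ∈ {(0,0), (1,0)} is det [[-4, -5], [2, 7]] = -18 ≠ 0, so this unfolding has rank ≥ 2; CP rank is at least every unfolding rank, so rank(T) ≥ 2. (This is only a lower bound: in general the CP rank may exceed every unfolding rank, so we still need to exhibit 2 rank-1 terms summing to T.)
Upper bound — finding two terms. Every mode-2 slice of T is a multiple of one matrix: T[:,j,:] = b[j]·M with b = (1, -1) and M = [[-4, 2, -6], [-5, 7, -3]] (rows indexed by i, columns by k). So it suffices to write M as a sum of two rank-1 matrices.
Splitting M by its rows (i = 0, 1), M = (1, 0)(-4, 2, -6)ᵀ + (0, 1)(-5, 7, -3)ᵀ.
Hence T = (1, 0) ⊗ (1, -1) ⊗ (-4, 2, -6) + (0, 1) ⊗ (1, -1) ⊗ (-5, 7, -3), so rank(T) ≤ 2.
These bounds meet, so rank(T) = 2.

rank(T) = 2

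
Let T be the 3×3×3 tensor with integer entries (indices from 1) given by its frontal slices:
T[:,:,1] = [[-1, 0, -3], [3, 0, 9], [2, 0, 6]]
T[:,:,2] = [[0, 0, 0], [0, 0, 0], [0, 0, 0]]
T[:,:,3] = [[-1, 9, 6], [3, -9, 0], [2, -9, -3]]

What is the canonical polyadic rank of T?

Lower bound: the mode-2 unfolding of T (rows indexed by j, columns by (i,k) = (1,1), (1,2), (1,3), (2,1), (2,2), (2,3), (3,1), (3,2), (3,3)) is [[-1, 0, -1, 3, 0, 3, 2, 0, 2], [0, 0, 9, 0, 0, -9, 0, 0, -9], [-3, 0, 6, 9, 0, 0, 6, 0, -3]].
There the 2×2 minor on rows j ∈ {1, 2}, columns (i,k) ∈ {(1,1), (1,3)} is det [[-1, -1], [0, 9]] = -9 ≠ 0, so this unfolding has rank ≥ 2; CP rank is at least every unfolding rank, so rank(T) ≥ 2. (Unfolding ranks only ever bound the CP rank from below — rank(T) can be strictly larger than all of them — so the matching upper bound has to come from an explicit 2-term decomposition.)
Upper bound — finding two terms. Write S_k = T[:,:,k] for the frontal slices: S₁ = [[-1, 0, -3], [3, 0, 9], [2, 0, 6]], S₂ = [[0, 0, 0], [0, 0, 0], [0, 0, 0]], S₃ = [[-1, 9, 6], [3, -9, 0], [2, -9, -3]].
If T = a₁ ⊗ b₁ ⊗ c₁ + a₂ ⊗ b₂ ⊗ c₂ then each S_k = c₁[k]·a₁b₁ᵀ + c₂[k]·a₂b₂ᵀ. S₁ and S₃ are linearly independent, so a₁b₁ᵀ and a₂b₂ᵀ must span the same plane of matrices: they are the rank-1 matrices of the form x·S₁ + y·S₃.
The 2×2 minor of x·S₁ + y·S₃ on rows {1,2}, columns {1,2} is −18·xy − 18·y² = (-18)·(y)(x + y), vanishing at (x:y) = (1:0) and (1:-1).
M₁ = S₁ = [[-1, 0, -3], [3, 0, 9], [2, 0, 6]] = −[1, -3, -2][1, 0, 3]ᵀ and M₂ = S₁ − S₃ = [[0, -9, -9], [0, 9, 9], [0, 9, 9]] = (-9)·[1, -1, -1][0, 1, 1]ᵀ, so take a₁ = [1, -3, -2], b₁ = [1, 0, 3], a₂ = [1, -1, -1], b₂ = [0, 1, 1].
Each slice is an integer combination of E₁ = a₁b₁ᵀ and E₂ = a₂b₂ᵀ: S₁ = −E₁, S₂ = 0, S₃ = −E₁ + 9·E₂; reading off coefficients, c₁ = [-1, 0, -1] and c₂ = [0, 0, 9].
Hence T = [1, -3, -2] ⊗ [1, 0, 3] ⊗ [-1, 0, -1] + [1, -1, -1] ⊗ [0, 1, 1] ⊗ [0, 0, 9], so rank(T) ≤ 2.
These bounds meet, so rank(T) = 2.
Check entry T[2,3,3] = 0: (-3)·(3)·(-1) + (-1)·(1)·(9) = 0.

2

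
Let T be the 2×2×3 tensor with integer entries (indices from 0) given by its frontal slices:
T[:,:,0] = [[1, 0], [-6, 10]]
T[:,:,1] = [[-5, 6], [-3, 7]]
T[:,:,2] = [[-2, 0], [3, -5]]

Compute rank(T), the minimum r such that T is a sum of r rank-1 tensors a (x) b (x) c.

Lower bound: the mode-3 unfolding of T (rows indexed by k, columns by (i,j) = (0,0), (0,1), (1,0), (1,1)) is [[1, 0, -6, 10], [-5, 6, -3, 7], [-2, 0, 3, -5]].
There the 3×3 minor on rows k ∈ {0, 1, 2}, columns (i,j) ∈ {(0,0), (0,1), (1,0)} is det [[1, 0, -6], [-5, 6, -3], [-2, 0, 3]] = -54 ≠ 0, so this unfolding has rank ≥ 3; CP rank is at least every unfolding rank, so rank(T) ≥ 3. (Flattening ranks never certify an upper bound on CP rank; for that we must actually write T with 3 rank-1 terms.)
Upper bound: T is a sum of 3 rank-1 terms, T = (1, 0) (x) (1, 0) (x) (-1, -1, -1) + (1, 2) (x) (1, -2) (x) (-2, -2, 1) + (2, -1) (x) (1, -1) (x) (2, -1, -1) (written with every a and b primitive with positive leading entry and the scale carried by c; CP decompositions are not unique, and this one is verified by expanding entrywise), so rank(T) ≤ 3.
These bounds meet, so rank(T) = 3.

3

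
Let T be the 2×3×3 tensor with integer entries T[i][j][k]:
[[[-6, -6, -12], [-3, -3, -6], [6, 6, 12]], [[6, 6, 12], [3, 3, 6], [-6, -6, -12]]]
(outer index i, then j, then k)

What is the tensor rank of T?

1

Lower bound: T ≠ 0 (e.g. T[0,0,0] = -6), so rank(T) ≥ 1.
Upper bound: if T = a ⊗ b ⊗ c then every fibre of T is a multiple of the corresponding factor, so read the factors off the fibres through the nonzero entry T[0,0,0] = -6.
The mode-1 fibre T[:,0,0] = [-6, 6] gives a = [1, -1] (primitive direction); the mode-2 fibre T[0,:,0] = [-6, -3, 6] gives b = [2, 1, -2]; then c[k] = T[0,0,k] / (a[0]·b[0]) = [-6, -6, -12] / 2 = [-3, -3, -6].
Expanding [1, -1] ⊗ [2, 1, -2] ⊗ [-3, -3, -6] reproduces all 18 entries of T, so T = [1, -1] ⊗ [2, 1, -2] ⊗ [-3, -3, -6] and rank(T) ≤ 1.
These bounds meet, so rank(T) = 1.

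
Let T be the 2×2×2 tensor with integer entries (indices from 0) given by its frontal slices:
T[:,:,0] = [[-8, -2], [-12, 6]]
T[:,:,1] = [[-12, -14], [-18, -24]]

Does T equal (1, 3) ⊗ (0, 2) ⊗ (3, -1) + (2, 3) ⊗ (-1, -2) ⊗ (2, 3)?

No

Reconstruct entry (0,0,0) from the claimed factors: Σₗ aₗ[0]bₗ[0]cₗ[0] = (1)·(0)·(3) + (2)·(-1)·(2) = -4, but T[0,0,0] = -8. The claim is false.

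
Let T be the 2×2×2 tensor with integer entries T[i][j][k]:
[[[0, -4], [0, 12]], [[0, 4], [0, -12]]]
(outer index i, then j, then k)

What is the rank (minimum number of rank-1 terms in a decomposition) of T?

1

Lower bound: T ≠ 0 (e.g. T[0,0,1] = -4), so rank(T) ≥ 1.
Upper bound: the mode-1 fibre T[:,0,1] = [-4, 4] gives a = [1, -1] (primitive direction); the mode-2 fibre T[0,:,1] = [-4, 12] gives b = [1, -3]; then c[k] = T[0,0,k] / (a[0]·b[0]) = [0, -4] / 1 = [0, -4].
Expanding [1, -1] ⊗ [1, -3] ⊗ [0, -4] reproduces all 8 entries of T, so T = [1, -1] ⊗ [1, -3] ⊗ [0, -4] and rank(T) ≤ 1.
These bounds meet, so rank(T) = 1.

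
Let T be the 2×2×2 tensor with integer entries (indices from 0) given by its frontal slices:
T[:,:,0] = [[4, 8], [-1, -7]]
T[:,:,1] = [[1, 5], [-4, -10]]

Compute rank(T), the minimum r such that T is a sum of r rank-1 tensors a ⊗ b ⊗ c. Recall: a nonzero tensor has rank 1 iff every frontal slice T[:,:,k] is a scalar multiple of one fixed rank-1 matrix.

2

Lower bound: the mode-2 unfolding of T (rows indexed by j, columns by (i,k) = (0,0), (0,1), (1,0), (1,1)) is [[4, 1, -1, -4], [8, 5, -7, -10]].
There the 2×2 minor on rows j ∈ {0, 1}, columns (i,k) ∈ {(0,0), (0,1)} is det [[4, 1], [8, 5]] = 12 ≠ 0, so this unfolding has rank ≥ 2; CP rank is at least every unfolding rank, so rank(T) ≥ 2. (Unfolding ranks only ever bound the CP rank from below — rank(T) can be strictly larger than all of them — so the matching upper bound has to come from an explicit 2-term decomposition.)
Upper bound — finding two terms. Write S_k = T[:,:,k] for the frontal slices: S₀ = [[4, 8], [-1, -7]], S₁ = [[1, 5], [-4, -10]].
If T = a₁ ⊗ b₁ ⊗ c₁ + a₂ ⊗ b₂ ⊗ c₂ then each S_k = c₁[k]·a₁b₁ᵀ + c₂[k]·a₂b₂ᵀ. S₀ and S₁ are linearly independent, so a₁b₁ᵀ and a₂b₂ᵀ must span the same plane of matrices: they are the rank-1 matrices of the form x·S₀ + y·S₁.
det(x·S₀ + y·S₁) is −20·x² − 10·xy + 10·y² = (-10)·(2·x − y)(x + y), vanishing at (x:y) = (1:2) and (1:-1).
M₁ = S₀ + 2·S₁ = [[6, 18], [-9, -27]] = 3·[2, -3][1, 3]ᵀ and M₂ = S₀ − S₁ = [[3, 3], [3, 3]] = 3·[1, 1][1, 1]ᵀ, so take a₁ = [2, -3], b₁ = [1, 3], a₂ = [1, 1], b₂ = [1, 1].
Each slice is an integer combination of E₁ = a₁b₁ᵀ and E₂ = a₂b₂ᵀ: S₀ = E₁ + 2·E₂, S₁ = E₁ − E₂; reading off coefficients, c₁ = [1, 1] and c₂ = [2, -1].
Hence T = [2, -3] ⊗ [1, 3] ⊗ [1, 1] + [1, 1] ⊗ [1, 1] ⊗ [2, -1], so rank(T) ≤ 2.
These bounds meet, so rank(T) = 2.
Check entry T[0,0,1] = 1: (2)·(1)·(1) + (1)·(1)·(-1) = 1.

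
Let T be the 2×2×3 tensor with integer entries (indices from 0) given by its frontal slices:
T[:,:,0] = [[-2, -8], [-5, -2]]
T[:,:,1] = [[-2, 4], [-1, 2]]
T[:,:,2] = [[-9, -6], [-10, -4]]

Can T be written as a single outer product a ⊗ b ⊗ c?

The mode-3 unfolding of T (rows indexed by k, columns by (i,j) = (0,0), (0,1), (1,0), (1,1)) is [[-2, -8, -5, -2], [-2, 4, -1, 2], [-9, -6, -10, -4]].
There the 3×3 minor on rows k ∈ {0, 1, 2}, columns (i,j) ∈ {(0,0), (0,1), (1,0)} is det [[-2, -8, -5], [-2, 4, -1], [-9, -6, -10]] = -60 ≠ 0, so this unfolding has rank ≥ 3; CP rank is at least every unfolding rank, so rank(T) ≥ 3.
In particular rank(T) ≥ 3 > 1, so T is not rank-1.

No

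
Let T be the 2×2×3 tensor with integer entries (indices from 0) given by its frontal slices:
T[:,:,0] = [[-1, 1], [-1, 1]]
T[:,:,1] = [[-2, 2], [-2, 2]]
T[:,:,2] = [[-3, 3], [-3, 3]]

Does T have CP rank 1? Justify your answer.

Yes

The mode-1 fibre T[:,0,0] = [-1, -1] gives a = [1, 1] (primitive direction); the mode-2 fibre T[0,:,0] = [-1, 1] gives b = [1, -1]; then c[k] = T[0,0,k] / (a[0]·b[0]) = [-1, -2, -3] / 1 = [-1, -2, -3].
Expanding [1, 1] ⊗ [1, -1] ⊗ [-1, -2, -3] reproduces all 12 entries of T, so T = [1, 1] ⊗ [1, -1] ⊗ [-1, -2, -3] and rank(T) ≤ 1.
Equivalently every frontal slice T[:,:,k] is c[k] times the rank-1 matrix [1, 1] ⊗ [1, -1]. So T has rank 1 (it is nonzero).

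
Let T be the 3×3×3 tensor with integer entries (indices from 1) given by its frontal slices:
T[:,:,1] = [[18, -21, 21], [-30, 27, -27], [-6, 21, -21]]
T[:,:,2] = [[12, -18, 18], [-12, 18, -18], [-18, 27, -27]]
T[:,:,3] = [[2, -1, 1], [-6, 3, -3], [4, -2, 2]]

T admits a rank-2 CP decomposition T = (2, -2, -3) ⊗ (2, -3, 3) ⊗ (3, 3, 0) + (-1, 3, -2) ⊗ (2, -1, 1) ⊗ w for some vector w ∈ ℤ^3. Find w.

Subtract the known terms from T to get the rank-1 residual R = (-1, 3, -2) ⊗ (2, -1, 1) ⊗ w, so R[i,j,k] = a[i]·b[j]·w[k]. Pick indices with nonzero a[1]·b[1] = (-1)·(2) = -2. Only the fibre through (1,1,·) is needed: R[1,1,:] = T[1,1,:] − Σₗ aₗ[1]bₗ[1]cₗ = [18, 12, 2] − (2)·(2)·(3, 3, 0) = [6, 0, 2]. Then w[k] = R[1,1,k] / -2 for each k, giving w = [6, 0, 2] / -2 = (-3, 0, -1).

w = (-3, 0, -1)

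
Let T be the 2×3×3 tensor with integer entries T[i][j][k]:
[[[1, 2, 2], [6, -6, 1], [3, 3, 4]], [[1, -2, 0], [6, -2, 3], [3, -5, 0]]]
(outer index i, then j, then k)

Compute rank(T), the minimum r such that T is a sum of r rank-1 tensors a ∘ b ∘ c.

Lower bound: the mode-2 unfolding of T (rows indexed by j, columns by (i,k) = (0,0), (0,1), (0,2), (1,0), (1,1), (1,2)) is [[1, 2, 2, 1, -2, 0], [6, -6, 1, 6, -2, 3], [3, 3, 4, 3, -5, 0]].
There the 3×3 minor on rows j ∈ {0, 1, 2}, columns (i,k) ∈ {(0,0), (0,1), (0,2)} is det [[1, 2, 2], [6, -6, 1], [3, 3, 4]] = 3 ≠ 0, so this unfolding has rank ≥ 3; CP rank is at least every unfolding rank, so rank(T) ≥ 3. (Flattening ranks never certify an upper bound on CP rank; for that we must actually write T with 3 rank-1 terms.)
Upper bound: T is a sum of 3 rank-1 terms, T = [1, -1] ∘ [1, -1, 2] ∘ [0, 2, 1] + [1, 1] ∘ [1, -2, 1] ∘ [-1, 1, 0] + [1, 1] ∘ [1, 2, 2] ∘ [2, -1, 1] (one valid choice — decompositions are not unique — normalised so each a, b is primitive with positive first nonzero entry; check it by expanding all entries), so rank(T) ≤ 3.
These bounds meet, so rank(T) = 3.

3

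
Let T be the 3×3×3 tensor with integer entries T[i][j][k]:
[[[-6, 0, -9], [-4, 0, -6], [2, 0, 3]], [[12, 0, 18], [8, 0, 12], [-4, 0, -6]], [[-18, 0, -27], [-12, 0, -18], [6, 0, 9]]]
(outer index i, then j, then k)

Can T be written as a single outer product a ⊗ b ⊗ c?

If T = a ⊗ b ⊗ c then every fibre of T is a multiple of the corresponding factor, so read the factors off the fibres through the nonzero entry T[0,0,0] = -6.
The mode-1 fibre T[:,0,0] = [-6, 12, -18] gives a = [1, -2, 3] (primitive direction); the mode-2 fibre T[0,:,0] = [-6, -4, 2] gives b = [3, 2, -1]; then c[k] = T[0,0,k] / (a[0]·b[0]) = [-6, 0, -9] / 3 = [-2, 0, -3].
Expanding [1, -2, 3] ⊗ [3, 2, -1] ⊗ [-2, 0, -3] reproduces all 27 entries of T, so T = [1, -2, 3] ⊗ [3, 2, -1] ⊗ [-2, 0, -3] and rank(T) ≤ 1.
Equivalently every frontal slice T[:,:,k] is c[k] times the rank-1 matrix [1, -2, 3] ⊗ [3, 2, -1]. So T has rank 1 (it is nonzero).

Yes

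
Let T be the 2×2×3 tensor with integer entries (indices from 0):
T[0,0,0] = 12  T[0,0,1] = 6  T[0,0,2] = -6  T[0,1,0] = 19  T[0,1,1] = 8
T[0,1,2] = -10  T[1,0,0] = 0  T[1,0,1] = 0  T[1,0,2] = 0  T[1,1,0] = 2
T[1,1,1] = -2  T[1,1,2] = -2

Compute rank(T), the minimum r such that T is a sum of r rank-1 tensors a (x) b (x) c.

Lower bound: the mode-3 unfolding of T (rows indexed by k, columns by (i,j) = (0,0), (0,1), (1,0), (1,1)) is [[12, 19, 0, 2], [6, 8, 0, -2], [-6, -10, 0, -2]].
There the 2×2 minor on rows k ∈ {0, 1}, columns (i,j) ∈ {(0,0), (0,1)} is det [[12, 19], [6, 8]] = -18 ≠ 0, so this unfolding has rank ≥ 2; CP rank is at least every unfolding rank, so rank(T) ≥ 2. (Flattening ranks never certify an upper bound on CP rank; for that we must actually write T with 2 rank-1 terms.)
Upper bound — finding two terms. Write S_k = T[:,:,k] for the frontal slices: S₀ = [[12, 19], [0, 2]], S₁ = [[6, 8], [0, -2]], S₂ = [[-6, -10], [0, -2]].
If T = a₁ (x) b₁ (x) c₁ + a₂ (x) b₂ (x) c₂ then each S_k = c₁[k]·a₁b₁ᵀ + c₂[k]·a₂b₂ᵀ. S₀ and S₁ are linearly independent, so a₁b₁ᵀ and a₂b₂ᵀ must span the same plane of matrices: they are the rank-1 matrices of the form x·S₀ + y·S₁.
det(x·S₀ + y·S₁) is 24·x² − 12·xy − 12·y² = 12·(x − y)(2·x + y), vanishing at (x:y) = (1:1) and (1:-2).
M₁ = S₀ + S₁ = [[18, 27], [0, 0]] = 9·[1, 0][2, 3]ᵀ and M₂ = S₀ − 2·S₁ = [[0, 3], [0, 6]] = 3·[1, 2][0, 1]ᵀ, so take a₁ = [1, 0], b₁ = [2, 3], a₂ = [1, 2], b₂ = [0, 1].
Each slice is an integer combination of E₁ = a₁b₁ᵀ and E₂ = a₂b₂ᵀ: S₀ = 6·E₁ + E₂, S₁ = 3·E₁ − E₂, S₂ = −3·E₁ − E₂; reading off coefficients, c₁ = [6, 3, -3] and c₂ = [1, -1, -1].
Hence T = [1, 0] (x) [2, 3] (x) [6, 3, -3] + [1, 2] (x) [0, 1] (x) [1, -1, -1], so rank(T) ≤ 2.
These bounds meet, so rank(T) = 2.
Check entry T[1,0,1] = 0: (0)·(2)·(3) + (2)·(0)·(-1) = 0.

2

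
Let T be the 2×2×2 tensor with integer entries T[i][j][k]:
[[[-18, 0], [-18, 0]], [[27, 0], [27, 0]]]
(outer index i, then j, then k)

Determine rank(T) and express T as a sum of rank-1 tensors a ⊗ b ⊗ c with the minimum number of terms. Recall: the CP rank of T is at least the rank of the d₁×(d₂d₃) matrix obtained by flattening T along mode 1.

rank(T) = 1

Lower bound: T ≠ 0 (e.g. T[0,0,0] = -18), so rank(T) ≥ 1.
Upper bound: if T = a ⊗ b ⊗ c then every fibre of T is a multiple of the corresponding factor, so read the factors off the fibres through the nonzero entry T[0,0,0] = -18.
The mode-1 fibre T[:,0,0] = [-18, 27] gives a = [2, -3] (primitive direction); the mode-2 fibre T[0,:,0] = [-18, -18] gives b = [1, 1]; then c[k] = T[0,0,k] / (a[0]·b[0]) = [-18, 0] / 2 = [-9, 0].
Expanding [2, -3] ⊗ [1, 1] ⊗ [-9, 0] reproduces all 8 entries of T, so T = [2, -3] ⊗ [1, 1] ⊗ [-9, 0] and rank(T) ≤ 1.
These bounds meet, so rank(T) = 1.
Check entry T[0,1,1] = 0: (2)·(1)·(0) = 0.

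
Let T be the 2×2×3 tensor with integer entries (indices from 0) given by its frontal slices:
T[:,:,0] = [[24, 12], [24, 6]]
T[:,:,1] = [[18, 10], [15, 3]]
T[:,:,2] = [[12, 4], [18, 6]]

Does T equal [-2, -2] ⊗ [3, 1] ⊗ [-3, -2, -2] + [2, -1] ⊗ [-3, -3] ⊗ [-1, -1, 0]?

Reconstruct entry (1,0,0) from the claimed factors: Σₗ aₗ[1]bₗ[0]cₗ[0] = (-2)·(3)·(-3) + (-1)·(-3)·(-1) = 15, but T[1,0,0] = 24. The claim is false.

No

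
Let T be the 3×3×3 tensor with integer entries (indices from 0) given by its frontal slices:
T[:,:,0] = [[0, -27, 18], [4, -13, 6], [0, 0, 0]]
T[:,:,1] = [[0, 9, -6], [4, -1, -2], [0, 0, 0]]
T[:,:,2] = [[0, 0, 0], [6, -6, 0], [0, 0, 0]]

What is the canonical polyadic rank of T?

2

Lower bound: in the mode-2 unfolding of T (rows indexed by j, columns by (i,k)) the 2×2 minor on rows j ∈ {0, 1}, columns (i,k) ∈ {(0,0), (1,0)} is det [[0, 4], [-27, -13]] = 108 ≠ 0, so that unfolding has rank ≥ 2 and hence rank(T) ≥ 2 (CP rank is at least every unfolding rank, though it can be larger).
Upper bound: with S_k = T[:,:,k], the two rank-1 terms a₁b₁ᵀ, a₂b₂ᵀ are the rank-1 members of the pencil x·S₀ + y·S₁.
The 2×2 minor of x·S₀ + y·S₁ on rows {0,1}, columns {0,1} is 108·x² + 72·xy − 36·y² = 36·(3·x − y)(x + y), vanishing at (x:y) = (1:3) and (1:-1).
M₁ = S₀ + 3·S₁ = [[0, 0, 0], [16, -16, 0], [0, 0, 0]] = 16·[0, 1, 0][1, -1, 0]ᵀ and M₂ = S₀ − S₁ = [[0, -36, 24], [0, -12, 8], [0, 0, 0]] = (-4)·[3, 1, 0][0, 3, -2]ᵀ, so take a₁ = [0, 1, 0], b₁ = [1, -1, 0], a₂ = [3, 1, 0], b₂ = [0, 3, -2].
Each slice is an integer combination of E₁ = a₁b₁ᵀ and E₂ = a₂b₂ᵀ: S₀ = 4·E₁ − 3·E₂, S₁ = 4·E₁ + E₂, S₂ = 6·E₁; reading off coefficients, c₁ = [4, 4, 6] and c₂ = [-3, 1, 0].
Hence T = [0, 1, 0] ∘ [1, -1, 0] ∘ [4, 4, 6] + [3, 1, 0] ∘ [0, 3, -2] ∘ [-3, 1, 0], so rank(T) ≤ 2.
These bounds meet, so rank(T) = 2.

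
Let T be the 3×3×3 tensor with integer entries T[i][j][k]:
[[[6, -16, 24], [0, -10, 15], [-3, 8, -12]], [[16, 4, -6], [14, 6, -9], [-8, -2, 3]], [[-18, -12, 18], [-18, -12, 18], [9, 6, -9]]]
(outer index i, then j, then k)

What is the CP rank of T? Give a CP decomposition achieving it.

Lower bound: the mode-3 unfolding of T (rows indexed by k, columns by (i,j) = (0,0), (0,1), (0,2), (1,0), (1,1), (1,2), (2,0), (2,1), (2,2)) is [[6, 0, -3, 16, 14, -8, -18, -18, 9], [-16, -10, 8, 4, 6, -2, -12, -12, 6], [24, 15, -12, -6, -9, 3, 18, 18, -9]].
There the 2×2 minor on rows k ∈ {0, 1}, columns (i,j) ∈ {(0,0), (0,1)} is det [[6, 0], [-16, -10]] = -60 ≠ 0, so this unfolding has rank ≥ 2; CP rank is at least every unfolding rank, so rank(T) ≥ 2. (This is only a lower bound: in general the CP rank may exceed every unfolding rank, so we still need to exhibit 2 rank-1 terms summing to T.)
Upper bound — finding two terms. Write S_k = T[:,:,k] for the frontal slices: S₀ = [[6, 0, -3], [16, 14, -8], [-18, -18, 9]], S₁ = [[-16, -10, 8], [4, 6, -2], [-12, -12, 6]], S₂ = [[24, 15, -12], [-6, -9, 3], [18, 18, -9]].
If T = a₁ (x) b₁ (x) c₁ + a₂ (x) b₂ (x) c₂ then each S_k = c₁[k]·a₁b₁ᵀ + c₂[k]·a₂b₂ᵀ. S₀ and S₁ are linearly independent, so a₁b₁ᵀ and a₂b₂ᵀ must span the same plane of matrices: they are the rank-1 matrices of the form x·S₀ + y·S₁.
The 2×2 minor of x·S₀ + y·S₁ on rows {0,1}, columns {0,1} is 84·x² − 28·xy − 56·y² = 28·(3·x + 2·y)(x − y), vanishing at (x:y) = (2:-3) and (1:1).
M₁ = 2·S₀ − 3·S₁ = [[60, 30, -30], [20, 10, -10], [0, 0, 0]] = 10·[3, 1, 0][2, 1, -1]ᵀ and M₂ = S₀ + S₁ = [[-10, -10, 5], [20, 20, -10], [-30, -30, 15]] = (-5)·[1, -2, 3][2, 2, -1]ᵀ, so take a₁ = [3, 1, 0], b₁ = [2, 1, -1], a₂ = [1, -2, 3], b₂ = [2, 2, -1].
Each slice is an integer combination of E₁ = a₁b₁ᵀ and E₂ = a₂b₂ᵀ: S₀ = 2·E₁ − 3·E₂, S₁ = −2·E₁ − 2·E₂, S₂ = 3·E₁ + 3·E₂; reading off coefficients, c₁ = [2, -2, 3] and c₂ = [-3, -2, 3].
Hence T = [3, 1, 0] (x) [2, 1, -1] (x) [2, -2, 3] + [1, -2, 3] (x) [2, 2, -1] (x) [-3, -2, 3], so rank(T) ≤ 2.
These bounds meet, so rank(T) = 2.
Check entry T[2,2,0] = 9: (0)·(-1)·(2) + (3)·(-1)·(-3) = 9.

rank(T) = 2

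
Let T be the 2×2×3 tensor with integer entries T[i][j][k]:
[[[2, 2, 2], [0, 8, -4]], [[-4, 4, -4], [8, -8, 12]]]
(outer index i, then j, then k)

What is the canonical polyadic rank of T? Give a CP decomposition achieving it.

Lower bound: the mode-3 unfolding of T (rows indexed by k, columns by (i,j) = (0,0), (0,1), (1,0), (1,1)) is [[2, 0, -4, 8], [2, 8, 4, -8], [2, -4, -4, 12]].
There the 3×3 minor on rows k ∈ {0, 1, 2}, columns (i,j) ∈ {(0,0), (0,1), (1,0)} is det [[2, 0, -4], [2, 8, 4], [2, -4, -4]] = 64 ≠ 0, so this unfolding has rank ≥ 3; CP rank is at least every unfolding rank, so rank(T) ≥ 3. (Unfolding ranks only ever bound the CP rank from below — rank(T) can be strictly larger than all of them — so the matching upper bound has to come from an explicit 3-term decomposition.)
Upper bound: T is a sum of 3 rank-1 terms, T = [0, 1] ⊗ [1, -1] ⊗ [-4, 4, -4] + [1, -1] ⊗ [0, 1] ⊗ [-4, 4, -8] + [1, 0] ⊗ [1, 2] ⊗ [2, 2, 2] (written with every a and b primitive with positive leading entry and the scale carried by c; CP decompositions are not unique, and this one is verified by expanding entrywise), so rank(T) ≤ 3.
These bounds meet, so rank(T) = 3.

rank(T) = 3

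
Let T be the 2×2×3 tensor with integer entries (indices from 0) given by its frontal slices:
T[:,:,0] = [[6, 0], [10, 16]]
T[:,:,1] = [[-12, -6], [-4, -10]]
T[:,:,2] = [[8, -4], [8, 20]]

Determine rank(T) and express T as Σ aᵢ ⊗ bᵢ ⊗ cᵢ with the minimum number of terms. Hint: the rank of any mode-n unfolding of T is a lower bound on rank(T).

rank(T) = 3

Lower bound: in the mode-3 unfolding of T (rows indexed by k, columns by (i,j)) the 3×3 minor on rows k ∈ {0, 1, 2}, columns (i,j) ∈ {(0,0), (0,1), (1,0)} is det [[6, 0, 10], [-12, -6, -4], [8, -4, 8]] = 576 ≠ 0, so that unfolding has rank ≥ 3 and hence rank(T) ≥ 3 (CP rank is at least every unfolding rank, though it can be larger).
Upper bound: T is a sum of 3 rank-1 terms, T = [1, -1] ⊗ [1, -2] ⊗ [2, -2, 4] + [1, -1] ⊗ [1, 1] ⊗ [-4, -2, -4] + [1, 1] ⊗ [1, 1] ⊗ [8, -8, 8] (one valid choice — decompositions are not unique — normalised so each a, b is primitive with positive first nonzero entry; check it by expanding all entries), so rank(T) ≤ 3.
These bounds meet, so rank(T) = 3.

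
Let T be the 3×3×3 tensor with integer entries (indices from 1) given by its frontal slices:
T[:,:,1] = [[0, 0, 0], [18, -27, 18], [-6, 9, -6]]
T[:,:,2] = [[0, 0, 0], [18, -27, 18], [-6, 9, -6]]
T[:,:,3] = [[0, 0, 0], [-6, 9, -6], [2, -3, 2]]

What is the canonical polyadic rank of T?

Lower bound: T ≠ 0 (e.g. T[2,1,1] = 18), so rank(T) ≥ 1.
Upper bound: if T = a ⊗ b ⊗ c then every fibre of T is a multiple of the corresponding factor, so read the factors off the fibres through the nonzero entry T[2,1,1] = 18.
The mode-1 fibre T[:,1,1] = [0, 18, -6] gives a = [0, 3, -1] (primitive direction); the mode-2 fibre T[2,:,1] = [18, -27, 18] gives b = [2, -3, 2]; then c[k] = T[2,1,k] / (a[2]·b[1]) = [18, 18, -6] / 6 = [3, 3, -1].
Expanding [0, 3, -1] ⊗ [2, -3, 2] ⊗ [3, 3, -1] reproduces all 27 entries of T, so T = [0, 3, -1] ⊗ [2, -3, 2] ⊗ [3, 3, -1] and rank(T) ≤ 1.
These bounds meet, so rank(T) = 1.

1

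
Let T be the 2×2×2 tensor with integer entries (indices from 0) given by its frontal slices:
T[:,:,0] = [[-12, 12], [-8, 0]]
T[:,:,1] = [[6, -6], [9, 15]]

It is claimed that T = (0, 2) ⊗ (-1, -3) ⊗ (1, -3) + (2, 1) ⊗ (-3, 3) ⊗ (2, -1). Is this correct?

Yes

Reconstruct entrywise from the claimed factors. For example, T[0,0,0] = -12 and Σₗ aₗ[0]bₗ[0]cₗ[0] = (0)·(-1)·(1) + (2)·(-3)·(2) = -12; checking all 8 entries, every one matches. The claim holds.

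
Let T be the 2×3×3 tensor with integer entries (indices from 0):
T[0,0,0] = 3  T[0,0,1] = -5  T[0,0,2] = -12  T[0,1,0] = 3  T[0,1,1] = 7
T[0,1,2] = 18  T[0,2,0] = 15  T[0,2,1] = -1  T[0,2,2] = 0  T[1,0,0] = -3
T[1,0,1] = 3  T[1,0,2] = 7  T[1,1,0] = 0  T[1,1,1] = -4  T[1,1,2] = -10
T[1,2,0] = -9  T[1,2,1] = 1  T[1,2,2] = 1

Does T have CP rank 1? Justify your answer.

No

The mode-2 unfolding of T (rows indexed by j, columns by (i,k) = (0,0), (0,1), (0,2), (1,0), (1,1), (1,2)) is [[3, -5, -12, -3, 3, 7], [3, 7, 18, 0, -4, -10], [15, -1, 0, -9, 1, 1]].
There the 2×2 minor on rows j ∈ {0, 1}, columns (i,k) ∈ {(0,0), (0,1)} is det [[3, -5], [3, 7]] = 36 ≠ 0, so this unfolding has rank ≥ 2; CP rank is at least every unfolding rank, so rank(T) ≥ 2.
In particular rank(T) ≥ 2 > 1, so T is not rank-1.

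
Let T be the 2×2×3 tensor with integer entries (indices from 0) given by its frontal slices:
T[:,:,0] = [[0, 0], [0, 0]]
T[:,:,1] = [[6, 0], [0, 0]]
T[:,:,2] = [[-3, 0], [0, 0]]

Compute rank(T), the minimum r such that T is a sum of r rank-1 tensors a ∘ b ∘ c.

1

Lower bound: T ≠ 0 (e.g. T[0,0,1] = 6), so rank(T) ≥ 1.
Upper bound: if T = a ∘ b ∘ c then every fibre of T is a multiple of the corresponding factor, so read the factors off the fibres through the nonzero entry T[0,0,1] = 6.
The mode-1 fibre T[:,0,1] = [6, 0] gives a = (1, 0) (primitive direction); the mode-2 fibre T[0,:,1] = [6, 0] gives b = (1, 0); then c[k] = T[0,0,k] / (a[0]·b[0]) = [0, 6, -3] / 1 = (0, 6, -3).
Expanding (1, 0) ∘ (1, 0) ∘ (0, 6, -3) reproduces all 12 entries of T, so T = (1, 0) ∘ (1, 0) ∘ (0, 6, -3) and rank(T) ≤ 1.
These bounds meet, so rank(T) = 1.
Check entry T[0,1,0] = 0: (1)·(0)·(0) = 0.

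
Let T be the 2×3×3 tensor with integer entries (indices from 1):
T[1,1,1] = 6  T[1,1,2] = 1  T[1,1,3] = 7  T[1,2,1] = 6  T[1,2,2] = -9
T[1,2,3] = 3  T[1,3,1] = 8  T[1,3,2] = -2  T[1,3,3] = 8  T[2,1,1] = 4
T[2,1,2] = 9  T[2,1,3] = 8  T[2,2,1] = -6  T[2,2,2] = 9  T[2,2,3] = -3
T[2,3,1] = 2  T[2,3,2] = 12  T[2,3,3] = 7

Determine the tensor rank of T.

2

Lower bound: the mode-3 unfolding of T (rows indexed by k, columns by (i,j) = (1,1), (1,2), (1,3), (2,1), (2,2), (2,3)) is [[6, 6, 8, 4, -6, 2], [1, -9, -2, 9, 9, 12], [7, 3, 8, 8, -3, 7]].
There the 2×2 minor on rows k ∈ {1, 2}, columns (i,j) ∈ {(1,1), (1,2)} is det [[6, 6], [1, -9]] = -60 ≠ 0, so this unfolding has rank ≥ 2; CP rank is at least every unfolding rank, so rank(T) ≥ 2. (Flattening ranks never certify an upper bound on CP rank; for that we must actually write T with 2 rank-1 terms.)
Upper bound — finding two terms. Write S_k = T[:,:,k] for the frontal slices: S₁ = [[6, 6, 8], [4, -6, 2]], S₂ = [[1, -9, -2], [9, 9, 12]], S₃ = [[7, 3, 8], [8, -3, 7]].
If T = a₁ ∘ b₁ ∘ c₁ + a₂ ∘ b₂ ∘ c₂ then each S_k = c₁[k]·a₁b₁ᵀ + c₂[k]·a₂b₂ᵀ. S₁ and S₂ are linearly independent, so a₁b₁ᵀ and a₂b₂ᵀ must span the same plane of matrices: they are the rank-1 matrices of the form x·S₁ + y·S₂.
The 2×2 minor of x·S₁ + y·S₂ on rows {1,2}, columns {1,2} is −60·x² + 30·xy + 90·y² = (-30)·(2·x − 3·y)(x + y), vanishing at (x:y) = (3:2) and (1:-1).
M₁ = 3·S₁ + 2·S₂ = [[20, 0, 20], [30, 0, 30]] = 10·[2, 3][1, 0, 1]ᵀ and M₂ = S₁ − S₂ = [[5, 15, 10], [-5, -15, -10]] = 5·[1, -1][1, 3, 2]ᵀ, so take a₁ = [2, 3], b₁ = [1, 0, 1], a₂ = [1, -1], b₂ = [1, 3, 2].
Each slice is an integer combination of E₁ = a₁b₁ᵀ and E₂ = a₂b₂ᵀ: S₁ = 2·E₁ + 2·E₂, S₂ = 2·E₁ − 3·E₂, S₃ = 3·E₁ + E₂; reading off coefficients, c₁ = [2, 2, 3] and c₂ = [2, -3, 1].
Hence T = [2, 3] ∘ [1, 0, 1] ∘ [2, 2, 3] + [1, -1] ∘ [1, 3, 2] ∘ [2, -3, 1], so rank(T) ≤ 2.
These bounds meet, so rank(T) = 2.
Check entry T[1,1,3] = 7: (2)·(1)·(3) + (1)·(1)·(1) = 7.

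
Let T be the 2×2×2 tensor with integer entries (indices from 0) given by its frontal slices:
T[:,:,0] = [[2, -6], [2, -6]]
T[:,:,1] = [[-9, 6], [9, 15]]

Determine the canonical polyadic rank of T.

Lower bound: the mode-3 unfolding of T (rows indexed by k, columns by (i,j) = (0,0), (0,1), (1,0), (1,1)) is [[2, -6, 2, -6], [-9, 6, 9, 15]].
There the 2×2 minor on rows k ∈ {0, 1}, columns (i,j) ∈ {(0,0), (0,1)} is det [[2, -6], [-9, 6]] = -42 ≠ 0, so this unfolding has rank ≥ 2; CP rank is at least every unfolding rank, so rank(T) ≥ 2. (Flattening ranks never certify an upper bound on CP rank; for that we must actually write T with 2 rank-1 terms.)
Upper bound — finding two terms. Write S_k = T[:,:,k] for the frontal slices: S₀ = [[2, -6], [2, -6]], S₁ = [[-9, 6], [9, 15]].
If T = a₁ ⊗ b₁ ⊗ c₁ + a₂ ⊗ b₂ ⊗ c₂ then each S_k = c₁[k]·a₁b₁ᵀ + c₂[k]·a₂b₂ᵀ. S₀ and S₁ are linearly independent, so a₁b₁ᵀ and a₂b₂ᵀ must span the same plane of matrices: they are the rank-1 matrices of the form x·S₀ + y·S₁.
det(x·S₀ + y·S₁) is 126·xy − 189·y² = 63·(2·x − 3·y)(y), vanishing at (x:y) = (3:2) and (1:0).
M₁ = 3·S₀ + 2·S₁ = [[-12, -6], [24, 12]] = (-6)·(1, -2)(2, 1)ᵀ and M₂ = S₀ = [[2, -6], [2, -6]] = 2·(1, 1)(1, -3)ᵀ, so take a₁ = (1, -2), b₁ = (2, 1), a₂ = (1, 1), b₂ = (1, -3).
Each slice is an integer combination of E₁ = a₁b₁ᵀ and E₂ = a₂b₂ᵀ: S₀ = 2·E₂, S₁ = −3·E₁ − 3·E₂; reading off coefficients, c₁ = (0, -3) and c₂ = (2, -3).
Hence T = (1, -2) ⊗ (2, 1) ⊗ (0, -3) + (1, 1) ⊗ (1, -3) ⊗ (2, -3), so rank(T) ≤ 2.
These bounds meet, so rank(T) = 2.

2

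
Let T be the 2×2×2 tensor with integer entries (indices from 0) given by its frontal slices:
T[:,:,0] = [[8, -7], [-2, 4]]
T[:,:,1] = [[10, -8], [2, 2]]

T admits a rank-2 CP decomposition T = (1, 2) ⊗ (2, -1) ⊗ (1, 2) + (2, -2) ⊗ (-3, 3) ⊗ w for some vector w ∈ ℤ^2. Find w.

Subtract the known terms from T to get the rank-1 residual R = (2, -2) ⊗ (-3, 3) ⊗ w, so R[i,j,k] = a[i]·b[j]·w[k]. Pick indices with nonzero a[0]·b[0] = (2)·(-3) = -6. Only the fibre through (0,0,·) is needed: R[0,0,:] = T[0,0,:] − Σₗ aₗ[0]bₗ[0]cₗ = [8, 10] − (1)·(2)·(1, 2) = [6, 6]. Then w[k] = R[0,0,k] / -6 for each k, giving w = [6, 6] / -6 = (-1, -1).

w = (-1, -1)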